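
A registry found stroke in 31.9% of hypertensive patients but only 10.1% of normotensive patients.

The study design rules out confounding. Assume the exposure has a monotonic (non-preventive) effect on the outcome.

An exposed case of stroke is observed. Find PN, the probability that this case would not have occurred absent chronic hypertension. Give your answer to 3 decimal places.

p₁ = 0.319, p₀ = 0.101.
Under exogeneity and monotonicity, PN = (p₁ − p₀) / p₁.
PN = (0.319 − 0.101) / 0.319 = 0.218 / 0.319 ≈ 0.6834

PN ≈ 0.683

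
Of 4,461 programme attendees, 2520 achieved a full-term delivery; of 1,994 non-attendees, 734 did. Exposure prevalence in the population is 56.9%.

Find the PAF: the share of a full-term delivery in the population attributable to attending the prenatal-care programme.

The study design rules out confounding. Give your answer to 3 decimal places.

PAF ≈ 0.233

p₁ = P(outcome | exposed) = 2520/4461 = 0.5649
p₀ = P(outcome | unexposed) = 734/1994 = 0.3681
Overall risk P(Y=1) = π·p₁ + (1−π)·p₀ = 0.569×0.5649 + 0.431×0.3681 = 0.48008.
Under exogeneity, PAF = [P(Y=1) − p₀] / P(Y=1).
PAF = (0.48008 − 0.3681) / 0.48008 ≈ 0.2332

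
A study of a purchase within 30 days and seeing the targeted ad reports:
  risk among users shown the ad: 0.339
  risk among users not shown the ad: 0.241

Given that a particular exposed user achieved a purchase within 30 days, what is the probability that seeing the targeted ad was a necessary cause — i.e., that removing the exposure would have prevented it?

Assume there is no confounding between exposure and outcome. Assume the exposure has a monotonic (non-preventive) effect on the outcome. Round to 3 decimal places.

PN ≈ 0.289

Let p₁ = 0.339, p₀ = 0.241.
Under exogeneity and monotonicity, PN = (p₁ − p₀) / p₁.
PN = (0.339 − 0.241) / 0.339 = 0.098 / 0.339 ≈ 0.2891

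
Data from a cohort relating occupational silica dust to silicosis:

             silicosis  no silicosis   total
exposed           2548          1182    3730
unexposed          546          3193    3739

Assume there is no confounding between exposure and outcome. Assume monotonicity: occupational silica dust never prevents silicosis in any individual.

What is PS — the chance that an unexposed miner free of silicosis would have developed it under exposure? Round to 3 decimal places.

p₁ = P(outcome | exposed) = 2548/3730 = 0.68311
p₀ = P(outcome | unexposed) = 546/3739 = 0.14603
Under exogeneity and monotonicity, PS = (p₁ − p₀) / (1 − p₀).
PS = (0.68311 − 0.14603) / (1 − 0.14603) = 0.53708 / 0.85397 ≈ 0.6289

PS ≈ 0.629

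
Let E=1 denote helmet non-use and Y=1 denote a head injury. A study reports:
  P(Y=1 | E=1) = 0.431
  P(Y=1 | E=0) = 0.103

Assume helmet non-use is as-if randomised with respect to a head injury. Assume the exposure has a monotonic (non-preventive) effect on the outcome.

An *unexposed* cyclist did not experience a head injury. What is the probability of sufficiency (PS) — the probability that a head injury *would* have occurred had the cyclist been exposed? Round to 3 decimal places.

PS ≈ 0.366

Let p₁ = 0.431, p₀ = 0.103.
Under exogeneity and monotonicity, PS = (p₁ − p₀) / (1 − p₀).
PS = (0.431 − 0.103) / (1 − 0.103) = 0.328 / 0.897 ≈ 0.3657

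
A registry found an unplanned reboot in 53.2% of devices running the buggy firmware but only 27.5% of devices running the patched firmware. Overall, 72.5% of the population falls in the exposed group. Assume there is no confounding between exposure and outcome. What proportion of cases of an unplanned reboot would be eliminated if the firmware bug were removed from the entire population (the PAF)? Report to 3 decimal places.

PAF ≈ 0.404

p₁ = 0.532, p₀ = 0.275.
Overall risk P(Y=1) = π·p₁ + (1−π)·p₀ = 0.725×0.532 + 0.275×0.275 = 0.46132.
Under exogeneity, PAF = [P(Y=1) − p₀] / P(Y=1).
PAF = (0.46132 − 0.275) / 0.46132 ≈ 0.4039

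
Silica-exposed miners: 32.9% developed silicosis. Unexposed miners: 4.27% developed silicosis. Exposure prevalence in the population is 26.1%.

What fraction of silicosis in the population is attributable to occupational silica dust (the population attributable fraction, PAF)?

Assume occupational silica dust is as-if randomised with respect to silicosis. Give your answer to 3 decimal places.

p₁ = 0.329, p₀ = 0.0427.
Overall risk P(Y=1) = π·p₁ + (1−π)·p₀ = 0.261×0.329 + 0.739×0.0427 = 0.11742.
Under exogeneity, PAF = [P(Y=1) − p₀] / P(Y=1).
PAF = (0.11742 − 0.0427) / 0.11742 ≈ 0.6364

PAF ≈ 0.636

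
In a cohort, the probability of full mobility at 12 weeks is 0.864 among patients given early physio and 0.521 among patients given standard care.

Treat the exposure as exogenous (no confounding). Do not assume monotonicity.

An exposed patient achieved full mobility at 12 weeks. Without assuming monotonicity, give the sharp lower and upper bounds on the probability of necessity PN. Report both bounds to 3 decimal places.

Let p₁ = 0.864, p₀ = 0.521.
Under exogeneity alone the bounds on PN are max{0,(p₁−p₀)/p₁} ≤ PN ≤ min{1,(1−p₀)/p₁}.
  lower = (p₁ − p₀)/p₁ = 0.343 / 0.864 ≈ 0.3970
  upper = min{1, (1 − p₀)/p₁} = 0.479 / 0.864 ≈ 0.5544

0.397 ≤ PN ≤ 0.554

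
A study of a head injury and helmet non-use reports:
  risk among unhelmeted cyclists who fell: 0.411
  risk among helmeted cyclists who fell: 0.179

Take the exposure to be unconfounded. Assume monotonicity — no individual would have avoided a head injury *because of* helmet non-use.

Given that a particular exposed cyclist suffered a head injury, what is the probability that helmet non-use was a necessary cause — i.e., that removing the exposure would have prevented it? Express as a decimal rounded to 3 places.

Let p₁ = 0.411, p₀ = 0.179.
Under exogeneity and monotonicity, PN = (p₁ − p₀) / p₁.
PN = (0.411 − 0.179) / 0.411 = 0.232 / 0.411 ≈ 0.5645

PN ≈ 0.564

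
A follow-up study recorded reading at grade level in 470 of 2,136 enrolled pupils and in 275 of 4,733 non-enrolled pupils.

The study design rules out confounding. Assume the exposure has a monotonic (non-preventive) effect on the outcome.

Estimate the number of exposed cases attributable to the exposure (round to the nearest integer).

p₁ = P(outcome | exposed) = 470/2136 = 0.22004
p₀ = P(outcome | unexposed) = 275/4733 = 0.058103
PN = (p₁ − p₀)/p₁ = (0.22004 − 0.058103) / 0.22004 ≈ 0.73594.
Attributable cases ≈ PN × (exposed cases) = 0.73594 × 470 ≈ 345.89.

about 346 cases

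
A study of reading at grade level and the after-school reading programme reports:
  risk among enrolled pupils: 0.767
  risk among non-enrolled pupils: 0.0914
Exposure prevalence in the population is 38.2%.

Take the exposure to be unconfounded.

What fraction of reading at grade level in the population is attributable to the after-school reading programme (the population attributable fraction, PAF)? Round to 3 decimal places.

PAF ≈ 0.738

Let p₁ = 0.767, p₀ = 0.0914.
Overall risk P(Y=1) = π·p₁ + (1−π)·p₀ = 0.382×0.767 + 0.618×0.0914 = 0.34948.
Under exogeneity, PAF = [P(Y=1) − p₀] / P(Y=1).
PAF = (0.34948 − 0.0914) / 0.34948 ≈ 0.7385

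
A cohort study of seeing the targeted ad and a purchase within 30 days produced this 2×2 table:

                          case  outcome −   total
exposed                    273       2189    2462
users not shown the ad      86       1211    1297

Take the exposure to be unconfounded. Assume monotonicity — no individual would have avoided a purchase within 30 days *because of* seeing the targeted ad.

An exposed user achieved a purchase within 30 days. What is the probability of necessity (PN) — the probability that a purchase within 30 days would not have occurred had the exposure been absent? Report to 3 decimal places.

p₁ = P(outcome | exposed) = 273/2462 = 0.11089
p₀ = P(outcome | unexposed) = 86/1297 = 0.066307
Under exogeneity and monotonicity, PN = (p₁ − p₀)/p₁.
PN = (0.11089 − 0.066307) / 0.11089 ≈ 0.4020

PN ≈ 0.402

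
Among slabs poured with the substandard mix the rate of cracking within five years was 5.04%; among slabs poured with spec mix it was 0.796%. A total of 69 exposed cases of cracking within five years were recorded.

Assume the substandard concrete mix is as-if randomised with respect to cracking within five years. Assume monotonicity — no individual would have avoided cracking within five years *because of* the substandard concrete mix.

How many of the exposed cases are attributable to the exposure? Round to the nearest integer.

p₁ = 0.0504, p₀ = 0.00796.
PN = (p₁ − p₀)/p₁ = (0.0504 − 0.00796) / 0.0504 ≈ 0.84206.
Attributable cases ≈ PN × (exposed cases) = 0.84206 × 69 ≈ 58.10.

about 58 cases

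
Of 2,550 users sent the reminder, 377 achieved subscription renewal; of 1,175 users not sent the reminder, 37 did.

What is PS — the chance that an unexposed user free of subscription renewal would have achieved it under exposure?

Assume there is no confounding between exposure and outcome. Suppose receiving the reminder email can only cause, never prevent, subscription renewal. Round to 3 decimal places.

PS ≈ 0.120

p₁ = P(outcome | exposed) = 377/2550 = 0.14784
p₀ = P(outcome | unexposed) = 37/1175 = 0.031489
Under exogeneity and monotonicity, PS = (p₁ − p₀) / (1 − p₀).
PS = (0.14784 − 0.031489) / (1 − 0.031489) = 0.11635 / 0.96851 ≈ 0.1201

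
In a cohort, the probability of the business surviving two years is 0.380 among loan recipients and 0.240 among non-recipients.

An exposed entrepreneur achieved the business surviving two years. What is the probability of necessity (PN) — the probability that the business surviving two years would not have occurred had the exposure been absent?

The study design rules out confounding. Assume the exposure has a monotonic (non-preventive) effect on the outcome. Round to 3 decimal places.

Let p₁ = 0.38, p₀ = 0.24.
Under exogeneity and monotonicity, PN = (p₁ − p₀) / p₁.
PN = (0.38 − 0.24) / 0.38 = 0.14 / 0.38 ≈ 0.3684

PN ≈ 0.368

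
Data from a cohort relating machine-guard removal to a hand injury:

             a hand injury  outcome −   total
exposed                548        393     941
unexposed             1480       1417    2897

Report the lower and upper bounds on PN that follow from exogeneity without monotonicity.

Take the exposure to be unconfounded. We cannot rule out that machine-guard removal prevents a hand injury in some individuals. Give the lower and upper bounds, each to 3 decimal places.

p₁ = P(outcome | exposed) = 548/941 = 0.58236
p₀ = P(outcome | unexposed) = 1480/2897 = 0.51087
Under exogeneity alone the bounds on PN are max{0,(p₁−p₀)/p₁} ≤ PN ≤ min{1,(1−p₀)/p₁}.
  lower = (p₁ − p₀)/p₁ = 0.071486 / 0.58236 ≈ 0.1228
  upper = min{1, (1 − p₀)/p₁} = 0.48913 / 0.58236 ≈ 0.8399

0.123 ≤ PN ≤ 0.840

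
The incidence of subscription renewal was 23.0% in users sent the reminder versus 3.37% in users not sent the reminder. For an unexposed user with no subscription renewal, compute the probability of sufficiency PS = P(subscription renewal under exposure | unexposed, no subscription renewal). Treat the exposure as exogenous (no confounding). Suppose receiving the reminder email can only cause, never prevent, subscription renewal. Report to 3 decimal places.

p₁ = 0.23, p₀ = 0.0337.
Under exogeneity and monotonicity, PS = (p₁ − p₀) / (1 − p₀).
PS = (0.23 − 0.0337) / (1 − 0.0337) = 0.1963 / 0.9663 ≈ 0.2031

PS ≈ 0.203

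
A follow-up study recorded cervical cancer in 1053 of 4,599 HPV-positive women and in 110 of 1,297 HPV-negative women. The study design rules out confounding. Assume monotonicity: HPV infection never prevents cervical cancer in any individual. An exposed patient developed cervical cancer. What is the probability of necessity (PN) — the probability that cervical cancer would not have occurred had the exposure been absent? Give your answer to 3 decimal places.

p₁ = P(outcome | exposed) = 1053/4599 = 0.22896
p₀ = P(outcome | unexposed) = 110/1297 = 0.084811
Under exogeneity and monotonicity, PN = (p₁ − p₀) / p₁.
PN = (0.22896 − 0.084811) / 0.22896 = 0.14415 / 0.22896 ≈ 0.6296

PN ≈ 0.630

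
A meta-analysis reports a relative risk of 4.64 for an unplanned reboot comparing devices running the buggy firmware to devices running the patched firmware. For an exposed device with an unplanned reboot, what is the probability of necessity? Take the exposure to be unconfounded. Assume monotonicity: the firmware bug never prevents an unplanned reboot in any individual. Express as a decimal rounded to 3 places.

PN ≈ 0.784

Under exogeneity and monotonicity, PN = (RR − 1) / RR = 1 − 1/RR.
PN = (4.64 − 1) / 4.64 = 3.64 / 4.64 ≈ 0.7845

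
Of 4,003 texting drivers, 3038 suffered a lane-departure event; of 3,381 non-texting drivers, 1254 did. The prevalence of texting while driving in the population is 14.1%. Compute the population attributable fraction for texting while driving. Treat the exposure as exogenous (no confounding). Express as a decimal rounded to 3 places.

p₁ = P(outcome | exposed) = 3038/4003 = 0.75893
p₀ = P(outcome | unexposed) = 1254/3381 = 0.3709
Overall risk P(Y=1) = π·p₁ + (1−π)·p₀ = 0.141×0.75893 + 0.859×0.3709 = 0.42561.
Under exogeneity, PAF = [P(Y=1) − p₀] / P(Y=1).
PAF = (0.42561 − 0.3709) / 0.42561 ≈ 0.1286

PAF ≈ 0.129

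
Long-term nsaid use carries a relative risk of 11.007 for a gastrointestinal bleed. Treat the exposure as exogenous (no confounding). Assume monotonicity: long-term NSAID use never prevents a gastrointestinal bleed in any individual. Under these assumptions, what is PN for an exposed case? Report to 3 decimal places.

PN ≈ 0.909

Under exogeneity and monotonicity, PN = (RR − 1) / RR = 1 − 1/RR.
PN = (11.007 − 1) / 11.007 = 10.01 / 11.007 ≈ 0.9091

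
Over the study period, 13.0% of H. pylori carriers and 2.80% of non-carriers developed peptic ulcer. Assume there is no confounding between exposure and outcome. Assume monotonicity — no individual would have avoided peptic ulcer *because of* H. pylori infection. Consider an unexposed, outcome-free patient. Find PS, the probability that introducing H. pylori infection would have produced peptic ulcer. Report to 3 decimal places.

PS ≈ 0.105

p₁ = 0.13, p₀ = 0.028.
Under exogeneity and monotonicity, PS = (p₁ − p₀) / (1 − p₀).
PS = (0.13 − 0.028) / (1 − 0.028) = 0.102 / 0.972 ≈ 0.1049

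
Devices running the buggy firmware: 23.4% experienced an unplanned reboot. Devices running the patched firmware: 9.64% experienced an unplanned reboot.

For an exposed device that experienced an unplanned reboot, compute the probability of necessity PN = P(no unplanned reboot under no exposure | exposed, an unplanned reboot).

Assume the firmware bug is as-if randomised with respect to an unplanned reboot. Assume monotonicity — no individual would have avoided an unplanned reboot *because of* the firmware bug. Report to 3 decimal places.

p₁ = 0.234, p₀ = 0.0964.
Under exogeneity and monotonicity, PN = (p₁ − p₀) / p₁.
PN = (0.234 − 0.0964) / 0.234 = 0.1376 / 0.234 ≈ 0.5880

PN ≈ 0.588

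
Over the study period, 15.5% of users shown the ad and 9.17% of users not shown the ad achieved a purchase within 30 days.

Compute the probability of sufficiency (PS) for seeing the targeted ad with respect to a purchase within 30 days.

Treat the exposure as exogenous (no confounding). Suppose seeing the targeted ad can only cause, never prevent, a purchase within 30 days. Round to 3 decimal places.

PS ≈ 0.070

p₁ = 0.155, p₀ = 0.0917.
Under exogeneity and monotonicity, PS = (p₁ − p₀) / (1 − p₀).
PS = (0.155 − 0.0917) / (1 − 0.0917) = 0.0633 / 0.9083 ≈ 0.0697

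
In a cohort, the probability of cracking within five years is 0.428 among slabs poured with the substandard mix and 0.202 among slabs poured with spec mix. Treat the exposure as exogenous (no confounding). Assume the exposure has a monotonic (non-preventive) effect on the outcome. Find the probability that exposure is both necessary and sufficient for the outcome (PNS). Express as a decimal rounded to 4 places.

PNS ≈ 0.2260

Let p₁ = 0.428, p₀ = 0.202.
Under exogeneity and monotonicity, PNS = p₁ − p₀.
PNS = 0.428 − 0.202 = 0.226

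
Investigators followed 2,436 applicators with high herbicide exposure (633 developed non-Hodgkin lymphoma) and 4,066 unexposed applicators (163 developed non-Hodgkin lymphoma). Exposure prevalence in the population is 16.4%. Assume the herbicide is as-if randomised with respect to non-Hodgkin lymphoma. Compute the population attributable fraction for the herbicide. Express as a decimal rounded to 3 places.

PAF ≈ 0.473

p₁ = P(outcome | exposed) = 633/2436 = 0.25985
p₀ = P(outcome | unexposed) = 163/4066 = 0.040089
Overall risk P(Y=1) = π·p₁ + (1−π)·p₀ = 0.164×0.25985 + 0.836×0.040089 = 0.07613.
Under exogeneity, PAF = [P(Y=1) − p₀] / P(Y=1).
PAF = (0.07613 − 0.040089) / 0.07613 ≈ 0.4734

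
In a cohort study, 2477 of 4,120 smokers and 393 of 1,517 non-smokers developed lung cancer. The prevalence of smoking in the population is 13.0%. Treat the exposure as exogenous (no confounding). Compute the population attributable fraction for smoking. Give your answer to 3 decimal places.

p₁ = P(outcome | exposed) = 2477/4120 = 0.60121
p₀ = P(outcome | unexposed) = 393/1517 = 0.25906
Overall risk P(Y=1) = π·p₁ + (1−π)·p₀ = 0.13×0.60121 + 0.87×0.25906 = 0.30354.
Under exogeneity, PAF = [P(Y=1) − p₀] / P(Y=1).
PAF = (0.30354 − 0.25906) / 0.30354 ≈ 0.1465

PAF ≈ 0.147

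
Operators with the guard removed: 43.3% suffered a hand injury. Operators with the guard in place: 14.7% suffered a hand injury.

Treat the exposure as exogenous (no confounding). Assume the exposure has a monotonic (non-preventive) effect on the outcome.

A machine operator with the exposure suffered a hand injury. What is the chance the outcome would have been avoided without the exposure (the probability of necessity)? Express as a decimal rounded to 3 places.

PN ≈ 0.661

p₁ = 0.433, p₀ = 0.147.
Under exogeneity and monotonicity, PN = (p₁ − p₀) / p₁.
PN = (0.433 − 0.147) / 0.433 = 0.286 / 0.433 ≈ 0.6605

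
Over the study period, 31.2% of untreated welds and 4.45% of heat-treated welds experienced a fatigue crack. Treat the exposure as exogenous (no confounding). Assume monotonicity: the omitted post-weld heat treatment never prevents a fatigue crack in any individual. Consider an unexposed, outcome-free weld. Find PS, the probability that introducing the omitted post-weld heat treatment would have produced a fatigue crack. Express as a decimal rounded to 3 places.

p₁ = 0.312, p₀ = 0.0445.
Under exogeneity and monotonicity, PS = (p₁ − p₀) / (1 − p₀).
PS = (0.312 − 0.0445) / (1 − 0.0445) = 0.2675 / 0.9555 ≈ 0.2800

PS ≈ 0.280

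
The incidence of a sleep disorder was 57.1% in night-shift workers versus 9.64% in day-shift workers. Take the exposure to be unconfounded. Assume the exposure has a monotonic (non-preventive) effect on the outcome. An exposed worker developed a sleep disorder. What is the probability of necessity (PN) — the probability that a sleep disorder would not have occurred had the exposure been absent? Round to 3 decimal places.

PN ≈ 0.831

p₁ = 0.571, p₀ = 0.0964.
Under exogeneity and monotonicity, PN = (p₁ − p₀) / p₁.
PN = (0.571 − 0.0964) / 0.571 = 0.4746 / 0.571 ≈ 0.8312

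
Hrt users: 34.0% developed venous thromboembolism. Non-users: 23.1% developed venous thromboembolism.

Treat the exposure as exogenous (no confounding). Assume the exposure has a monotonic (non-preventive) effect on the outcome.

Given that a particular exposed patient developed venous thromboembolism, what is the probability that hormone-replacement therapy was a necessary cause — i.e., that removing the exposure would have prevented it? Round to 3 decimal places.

PN ≈ 0.321

p₁ = 0.34, p₀ = 0.231.
Under exogeneity and monotonicity, PN = (p₁ − p₀) / p₁.
PN = (0.34 − 0.231) / 0.34 = 0.109 / 0.34 ≈ 0.3206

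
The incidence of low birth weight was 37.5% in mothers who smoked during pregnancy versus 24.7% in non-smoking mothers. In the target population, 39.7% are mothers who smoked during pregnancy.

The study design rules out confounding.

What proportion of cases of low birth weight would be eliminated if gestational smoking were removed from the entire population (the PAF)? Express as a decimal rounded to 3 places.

p₁ = 0.375, p₀ = 0.247.
Overall risk P(Y=1) = π·p₁ + (1−π)·p₀ = 0.397×0.375 + 0.603×0.247 = 0.29782.
Under exogeneity, PAF = [P(Y=1) − p₀] / P(Y=1).
PAF = (0.29782 − 0.247) / 0.29782 ≈ 0.1706

PAF ≈ 0.171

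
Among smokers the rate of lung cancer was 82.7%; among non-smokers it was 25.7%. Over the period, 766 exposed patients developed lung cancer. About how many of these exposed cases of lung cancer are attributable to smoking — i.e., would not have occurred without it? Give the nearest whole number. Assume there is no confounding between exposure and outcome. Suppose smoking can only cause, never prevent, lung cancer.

about 528 cases

p₁ = 0.827, p₀ = 0.257.
PN = (p₁ − p₀)/p₁ = (0.827 − 0.257) / 0.827 ≈ 0.68924.
Attributable cases ≈ PN × (exposed cases) = 0.68924 × 766 ≈ 527.96.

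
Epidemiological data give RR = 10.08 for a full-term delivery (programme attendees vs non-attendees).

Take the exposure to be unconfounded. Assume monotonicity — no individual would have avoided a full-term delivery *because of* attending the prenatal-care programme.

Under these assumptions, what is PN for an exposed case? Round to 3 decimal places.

Under exogeneity and monotonicity, PN = (RR − 1) / RR = 1 − 1/RR.
PN = (10.08 − 1) / 10.08 = 9.08 / 10.08 ≈ 0.9008

PN ≈ 0.901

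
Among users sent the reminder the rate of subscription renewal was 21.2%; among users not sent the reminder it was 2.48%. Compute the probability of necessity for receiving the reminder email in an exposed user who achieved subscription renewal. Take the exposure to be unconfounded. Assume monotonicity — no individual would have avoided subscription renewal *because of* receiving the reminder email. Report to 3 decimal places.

PN ≈ 0.883

p₁ = 0.212, p₀ = 0.0248.
Under exogeneity and monotonicity, PN = (p₁ − p₀) / p₁.
PN = (0.212 − 0.0248) / 0.212 = 0.1872 / 0.212 ≈ 0.8830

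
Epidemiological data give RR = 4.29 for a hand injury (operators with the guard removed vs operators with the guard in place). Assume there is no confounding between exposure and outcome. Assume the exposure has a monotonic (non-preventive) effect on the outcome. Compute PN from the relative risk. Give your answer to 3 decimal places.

Under exogeneity and monotonicity, PN = (RR − 1) / RR = 1 − 1/RR.
PN = (4.29 − 1) / 4.29 = 3.29 / 4.29 ≈ 0.7669

PN ≈ 0.767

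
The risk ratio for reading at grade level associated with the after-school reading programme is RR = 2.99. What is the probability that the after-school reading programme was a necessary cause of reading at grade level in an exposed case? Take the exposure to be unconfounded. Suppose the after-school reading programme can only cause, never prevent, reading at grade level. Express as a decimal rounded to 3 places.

Under exogeneity and monotonicity, PN = (RR − 1) / RR = 1 − 1/RR.
PN = (2.99 − 1) / 2.99 = 1.99 / 2.99 ≈ 0.6656

PN ≈ 0.666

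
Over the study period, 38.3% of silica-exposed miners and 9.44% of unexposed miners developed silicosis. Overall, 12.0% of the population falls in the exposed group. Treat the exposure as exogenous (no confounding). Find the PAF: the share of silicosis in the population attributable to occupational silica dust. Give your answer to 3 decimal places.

p₁ = 0.383, p₀ = 0.0944.
Overall risk P(Y=1) = π·p₁ + (1−π)·p₀ = 0.12×0.383 + 0.88×0.0944 = 0.12903.
Under exogeneity, PAF = [P(Y=1) − p₀] / P(Y=1).
PAF = (0.12903 − 0.0944) / 0.12903 ≈ 0.2684

PAF ≈ 0.268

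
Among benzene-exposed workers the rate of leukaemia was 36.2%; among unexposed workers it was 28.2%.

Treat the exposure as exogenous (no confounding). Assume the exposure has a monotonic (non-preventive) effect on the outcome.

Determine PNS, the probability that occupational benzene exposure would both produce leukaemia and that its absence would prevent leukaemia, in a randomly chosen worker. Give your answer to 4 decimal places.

PNS ≈ 0.0800

p₁ = 0.362, p₀ = 0.282.
Under exogeneity and monotonicity, PNS = p₁ − p₀.
PNS = 0.362 − 0.282 = 0.08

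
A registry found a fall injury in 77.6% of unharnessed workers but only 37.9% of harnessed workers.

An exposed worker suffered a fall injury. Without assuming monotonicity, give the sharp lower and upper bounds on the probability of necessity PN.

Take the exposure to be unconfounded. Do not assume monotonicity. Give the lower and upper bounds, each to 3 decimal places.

0.512 ≤ PN ≤ 0.800

p₁ = 0.776, p₀ = 0.379.
Under exogeneity alone the bounds on PN are max{0,(p₁−p₀)/p₁} ≤ PN ≤ min{1,(1−p₀)/p₁}.
  lower = (p₁ − p₀)/p₁ = 0.397 / 0.776 ≈ 0.5116
  upper = min{1, (1 − p₀)/p₁} = 0.621 / 0.776 ≈ 0.8003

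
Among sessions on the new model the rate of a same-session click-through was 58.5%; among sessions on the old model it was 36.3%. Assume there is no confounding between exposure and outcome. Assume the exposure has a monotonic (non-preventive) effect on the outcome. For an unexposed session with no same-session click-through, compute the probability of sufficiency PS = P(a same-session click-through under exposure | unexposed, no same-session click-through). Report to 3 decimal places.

p₁ = 0.585, p₀ = 0.363.
Under exogeneity and monotonicity, PS = (p₁ − p₀) / (1 − p₀).
PS = (0.585 − 0.363) / (1 − 0.363) = 0.222 / 0.637 ≈ 0.3485

PS ≈ 0.349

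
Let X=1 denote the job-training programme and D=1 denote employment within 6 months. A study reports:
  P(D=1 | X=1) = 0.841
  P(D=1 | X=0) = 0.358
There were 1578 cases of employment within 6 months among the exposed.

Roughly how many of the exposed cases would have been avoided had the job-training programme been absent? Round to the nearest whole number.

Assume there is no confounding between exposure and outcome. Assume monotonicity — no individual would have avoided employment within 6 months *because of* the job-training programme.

about 906 cases

Let p₁ = 0.841, p₀ = 0.358.
PN = (p₁ − p₀)/p₁ = (0.841 − 0.358) / 0.841 ≈ 0.57432.
Attributable cases ≈ PN × (exposed cases) = 0.57432 × 1578 ≈ 906.27.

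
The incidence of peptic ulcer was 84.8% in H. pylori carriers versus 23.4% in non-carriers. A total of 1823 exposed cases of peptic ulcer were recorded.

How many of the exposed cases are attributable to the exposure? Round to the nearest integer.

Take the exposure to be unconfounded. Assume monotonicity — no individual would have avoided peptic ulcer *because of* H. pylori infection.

about 1320 cases

p₁ = 0.848, p₀ = 0.234.
PN = (p₁ − p₀)/p₁ = (0.848 − 0.234) / 0.848 ≈ 0.72406.
Attributable cases ≈ PN × (exposed cases) = 0.72406 × 1823 ≈ 1319.96.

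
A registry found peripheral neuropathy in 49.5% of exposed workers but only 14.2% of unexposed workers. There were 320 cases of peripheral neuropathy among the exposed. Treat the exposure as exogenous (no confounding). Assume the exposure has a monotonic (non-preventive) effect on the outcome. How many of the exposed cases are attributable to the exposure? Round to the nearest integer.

about 228 cases

p₁ = 0.495, p₀ = 0.142.
PN = (p₁ − p₀)/p₁ = (0.495 − 0.142) / 0.495 ≈ 0.71313.
Attributable cases ≈ PN × (exposed cases) = 0.71313 × 320 ≈ 228.20.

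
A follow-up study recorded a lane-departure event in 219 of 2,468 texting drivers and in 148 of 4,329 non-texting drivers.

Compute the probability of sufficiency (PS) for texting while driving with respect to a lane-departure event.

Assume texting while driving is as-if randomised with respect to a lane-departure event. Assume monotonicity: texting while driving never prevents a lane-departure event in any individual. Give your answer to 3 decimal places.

PS ≈ 0.056

p₁ = P(outcome | exposed) = 219/2468 = 0.088736
p₀ = P(outcome | unexposed) = 148/4329 = 0.034188
Under exogeneity and monotonicity, PS = (p₁ − p₀) / (1 − p₀).
PS = (0.088736 − 0.034188) / (1 − 0.034188) = 0.054548 / 0.96581 ≈ 0.0565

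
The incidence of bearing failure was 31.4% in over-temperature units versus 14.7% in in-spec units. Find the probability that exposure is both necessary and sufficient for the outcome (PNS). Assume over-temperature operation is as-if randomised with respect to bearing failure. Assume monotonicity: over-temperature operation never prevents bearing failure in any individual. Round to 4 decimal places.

PNS ≈ 0.1670

p₁ = 0.314, p₀ = 0.147.
Under exogeneity and monotonicity, PNS = p₁ − p₀.
PNS = 0.314 − 0.147 = 0.167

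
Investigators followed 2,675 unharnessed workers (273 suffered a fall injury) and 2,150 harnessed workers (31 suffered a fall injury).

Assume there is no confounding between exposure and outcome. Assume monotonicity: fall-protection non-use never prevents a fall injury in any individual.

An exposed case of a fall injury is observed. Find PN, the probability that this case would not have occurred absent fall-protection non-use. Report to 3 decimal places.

PN ≈ 0.859

p₁ = P(outcome | exposed) = 273/2675 = 0.10206
p₀ = P(outcome | unexposed) = 31/2150 = 0.014419
Under exogeneity and monotonicity, PN = (p₁ − p₀) / p₁.
PN = (0.10206 − 0.014419) / 0.10206 = 0.087637 / 0.10206 ≈ 0.8587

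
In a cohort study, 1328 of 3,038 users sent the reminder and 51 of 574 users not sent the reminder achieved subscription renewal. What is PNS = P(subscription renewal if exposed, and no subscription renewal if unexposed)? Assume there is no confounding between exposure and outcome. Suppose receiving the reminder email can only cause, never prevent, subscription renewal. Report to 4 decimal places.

PNS ≈ 0.3483

p₁ = P(outcome | exposed) = 1328/3038 = 0.43713
p₀ = P(outcome | unexposed) = 51/574 = 0.08885
Under exogeneity and monotonicity, PNS = p₁ − p₀.
PNS = 0.43713 − 0.08885 = 0.34828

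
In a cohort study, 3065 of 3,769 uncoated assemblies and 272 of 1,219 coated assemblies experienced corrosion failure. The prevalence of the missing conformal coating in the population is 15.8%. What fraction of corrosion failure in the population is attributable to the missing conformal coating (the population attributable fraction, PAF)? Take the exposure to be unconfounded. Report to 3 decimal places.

p₁ = P(outcome | exposed) = 3065/3769 = 0.81321
p₀ = P(outcome | unexposed) = 272/1219 = 0.22313
Overall risk P(Y=1) = π·p₁ + (1−π)·p₀ = 0.158×0.81321 + 0.842×0.22313 = 0.31637.
Under exogeneity, PAF = [P(Y=1) − p₀] / P(Y=1).
PAF = (0.31637 − 0.22313) / 0.31637 ≈ 0.2947

PAF ≈ 0.295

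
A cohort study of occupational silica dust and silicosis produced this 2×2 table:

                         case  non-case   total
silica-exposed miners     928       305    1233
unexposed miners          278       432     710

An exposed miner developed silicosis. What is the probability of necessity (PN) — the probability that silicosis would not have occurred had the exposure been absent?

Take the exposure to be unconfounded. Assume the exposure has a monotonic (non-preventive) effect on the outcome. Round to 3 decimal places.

p₁ = P(outcome | exposed) = 928/1233 = 0.75264
p₀ = P(outcome | unexposed) = 278/710 = 0.39155
Under exogeneity and monotonicity, PN = (p₁ − p₀) / p₁.
PN = (0.75264 − 0.39155) / 0.75264 = 0.36109 / 0.75264 ≈ 0.4798

PN ≈ 0.480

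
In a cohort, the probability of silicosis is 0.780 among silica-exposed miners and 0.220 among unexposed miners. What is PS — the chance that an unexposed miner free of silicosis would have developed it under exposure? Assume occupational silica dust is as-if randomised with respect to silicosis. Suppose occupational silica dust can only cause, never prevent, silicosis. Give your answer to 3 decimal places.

PS ≈ 0.718

Let p₁ = 0.78, p₀ = 0.22.
Under exogeneity and monotonicity, PS = (p₁ − p₀) / (1 − p₀).
PS = (0.78 − 0.22) / (1 − 0.22) = 0.56 / 0.78 ≈ 0.7179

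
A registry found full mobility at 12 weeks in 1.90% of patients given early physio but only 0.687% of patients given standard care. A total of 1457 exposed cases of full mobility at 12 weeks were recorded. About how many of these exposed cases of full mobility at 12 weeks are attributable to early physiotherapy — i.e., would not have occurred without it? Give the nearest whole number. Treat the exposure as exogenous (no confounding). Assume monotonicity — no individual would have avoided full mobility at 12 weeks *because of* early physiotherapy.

p₁ = 0.019, p₀ = 0.00687.
PN = (p₁ − p₀)/p₁ = (0.019 − 0.00687) / 0.019 ≈ 0.63842.
Attributable cases ≈ PN × (exposed cases) = 0.63842 × 1457 ≈ 930.18.

about 930 cases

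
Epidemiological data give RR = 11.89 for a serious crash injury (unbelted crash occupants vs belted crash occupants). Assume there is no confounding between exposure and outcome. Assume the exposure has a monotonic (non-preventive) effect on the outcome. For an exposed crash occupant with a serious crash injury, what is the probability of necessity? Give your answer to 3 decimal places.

Under exogeneity and monotonicity, PN = (RR − 1) / RR = 1 − 1/RR.
PN = (11.89 − 1) / 11.89 = 10.89 / 11.89 ≈ 0.9159

PN ≈ 0.916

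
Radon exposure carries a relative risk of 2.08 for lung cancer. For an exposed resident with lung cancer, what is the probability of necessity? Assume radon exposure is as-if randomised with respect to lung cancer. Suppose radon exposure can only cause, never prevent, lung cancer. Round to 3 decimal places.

PN ≈ 0.519

Under exogeneity and monotonicity, PN = (RR − 1) / RR = 1 − 1/RR.
PN = (2.08 − 1) / 2.08 = 1.08 / 2.08 ≈ 0.5192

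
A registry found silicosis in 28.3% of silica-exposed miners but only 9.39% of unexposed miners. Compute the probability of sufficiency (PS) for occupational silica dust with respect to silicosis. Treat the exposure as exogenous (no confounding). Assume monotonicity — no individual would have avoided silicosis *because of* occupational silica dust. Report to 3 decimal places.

p₁ = 0.283, p₀ = 0.0939.
Under exogeneity and monotonicity, PS = (p₁ − p₀) / (1 − p₀).
PS = (0.283 − 0.0939) / (1 − 0.0939) = 0.1891 / 0.9061 ≈ 0.2087

PS ≈ 0.209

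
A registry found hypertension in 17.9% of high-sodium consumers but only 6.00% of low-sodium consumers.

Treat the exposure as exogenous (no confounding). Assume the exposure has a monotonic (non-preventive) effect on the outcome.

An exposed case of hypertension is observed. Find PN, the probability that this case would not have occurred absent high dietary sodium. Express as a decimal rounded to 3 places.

p₁ = 0.179, p₀ = 0.06.
Under exogeneity and monotonicity, PN = (p₁ − p₀) / p₁.
PN = (0.179 − 0.06) / 0.179 = 0.119 / 0.179 ≈ 0.6648

PN ≈ 0.665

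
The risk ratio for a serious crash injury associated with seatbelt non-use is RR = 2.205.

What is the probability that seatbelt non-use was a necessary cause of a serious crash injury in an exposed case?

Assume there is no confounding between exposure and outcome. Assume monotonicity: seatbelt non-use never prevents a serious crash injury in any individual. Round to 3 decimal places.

PN ≈ 0.546

Under exogeneity and monotonicity, PN = (RR − 1) / RR = 1 − 1/RR.
PN = (2.205 − 1) / 2.205 = 1.205 / 2.205 ≈ 0.5465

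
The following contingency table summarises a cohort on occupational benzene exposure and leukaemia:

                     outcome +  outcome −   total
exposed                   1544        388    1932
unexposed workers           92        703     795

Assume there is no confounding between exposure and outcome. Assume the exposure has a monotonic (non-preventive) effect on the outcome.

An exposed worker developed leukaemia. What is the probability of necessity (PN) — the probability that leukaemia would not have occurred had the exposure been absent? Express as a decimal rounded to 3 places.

p₁ = P(outcome | exposed) = 1544/1932 = 0.79917
p₀ = P(outcome | unexposed) = 92/795 = 0.11572
Under exogeneity and monotonicity, PN = (p₁ − p₀) / p₁.
PN = (0.79917 − 0.11572) / 0.79917 = 0.68345 / 0.79917 ≈ 0.8552

PN ≈ 0.855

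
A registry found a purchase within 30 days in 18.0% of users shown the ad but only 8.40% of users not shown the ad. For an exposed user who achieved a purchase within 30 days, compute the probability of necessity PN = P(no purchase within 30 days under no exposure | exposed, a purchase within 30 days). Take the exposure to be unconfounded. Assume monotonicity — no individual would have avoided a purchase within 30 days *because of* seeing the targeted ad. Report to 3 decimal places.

p₁ = 0.18, p₀ = 0.084.
Under exogeneity and monotonicity, PN = (p₁ − p₀) / p₁.
PN = (0.18 − 0.084) / 0.18 = 0.096 / 0.18 ≈ 0.5333

PN ≈ 0.533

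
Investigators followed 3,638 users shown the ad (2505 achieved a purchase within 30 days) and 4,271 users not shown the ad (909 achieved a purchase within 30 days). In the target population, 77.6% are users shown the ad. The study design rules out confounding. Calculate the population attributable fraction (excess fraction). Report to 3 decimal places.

PAF ≈ 0.634

p₁ = P(outcome | exposed) = 2505/3638 = 0.68857
p₀ = P(outcome | unexposed) = 909/4271 = 0.21283
Overall risk P(Y=1) = π·p₁ + (1−π)·p₀ = 0.776×0.68857 + 0.224×0.21283 = 0.582.
Under exogeneity, PAF = [P(Y=1) − p₀] / P(Y=1).
PAF = (0.582 − 0.21283) / 0.582 ≈ 0.6343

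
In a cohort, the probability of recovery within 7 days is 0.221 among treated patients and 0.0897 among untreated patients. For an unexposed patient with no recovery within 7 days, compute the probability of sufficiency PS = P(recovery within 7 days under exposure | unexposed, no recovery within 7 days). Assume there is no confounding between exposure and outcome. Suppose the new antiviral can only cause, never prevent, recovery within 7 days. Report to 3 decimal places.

Let p₁ = 0.221, p₀ = 0.0897.
Under exogeneity and monotonicity, PS = (p₁ − p₀) / (1 − p₀).
PS = (0.221 − 0.0897) / (1 − 0.0897) = 0.1313 / 0.9103 ≈ 0.1442

PS ≈ 0.144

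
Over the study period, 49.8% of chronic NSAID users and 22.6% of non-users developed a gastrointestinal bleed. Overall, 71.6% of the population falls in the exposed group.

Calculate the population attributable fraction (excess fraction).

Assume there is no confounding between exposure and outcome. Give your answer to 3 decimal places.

p₁ = 0.498, p₀ = 0.226.
Overall risk P(Y=1) = π·p₁ + (1−π)·p₀ = 0.716×0.498 + 0.284×0.226 = 0.42075.
Under exogeneity, PAF = [P(Y=1) − p₀] / P(Y=1).
PAF = (0.42075 − 0.226) / 0.42075 ≈ 0.4629

PAF ≈ 0.463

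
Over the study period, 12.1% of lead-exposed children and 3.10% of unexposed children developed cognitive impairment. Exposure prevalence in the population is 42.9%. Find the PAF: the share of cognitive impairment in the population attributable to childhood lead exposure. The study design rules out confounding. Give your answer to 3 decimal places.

p₁ = 0.121, p₀ = 0.031.
Overall risk P(Y=1) = π·p₁ + (1−π)·p₀ = 0.429×0.121 + 0.571×0.031 = 0.06961.
Under exogeneity, PAF = [P(Y=1) − p₀] / P(Y=1).
PAF = (0.06961 − 0.031) / 0.06961 ≈ 0.5547

PAF ≈ 0.555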